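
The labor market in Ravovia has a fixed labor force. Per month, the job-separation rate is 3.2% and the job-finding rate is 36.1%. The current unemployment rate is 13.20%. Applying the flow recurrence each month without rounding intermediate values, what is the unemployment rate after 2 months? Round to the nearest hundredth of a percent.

Unemployment rate after two months ≈ 10.01%.

With a fixed labor force, u_{t+1} = u_t + s·(1−u_t) − f·u_t = u_t·(1−s−f) + s.
Here 1−s−f = 0.607 and s = 0.032.
u_1 = 0.132000 × 0.607 + 0.032 = 0.112124.
u_2 = 0.112124 × 0.607 + 0.032 = 0.100059.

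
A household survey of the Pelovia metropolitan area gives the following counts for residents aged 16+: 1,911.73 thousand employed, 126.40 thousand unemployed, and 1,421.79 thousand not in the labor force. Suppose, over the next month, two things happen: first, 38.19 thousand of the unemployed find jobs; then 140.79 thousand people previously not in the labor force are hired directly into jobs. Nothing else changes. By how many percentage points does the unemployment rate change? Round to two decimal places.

Initially, labor force = 1,911.73 + 126.40 = 2,038.13 thousand, so u = 126.40/2,038.13 = 6.20%.
After the first change, unemployed falls and employed rises by 38.19; labor force unchanged → E = 1,949.92, U = 88.21, labor force = 2,038.13 thousand.
After the second change, employed and labor force both rise by 140.79; unemployed unchanged → E = 2,090.71, U = 88.21, labor force = 2,178.92 thousand.
New unemployment rate = 88.21 / 2,178.92 = 4.05%.
Change = 4.05% − 6.20% = −2.15 percentage points.

The unemployment rate changes by −2.15 percentage points.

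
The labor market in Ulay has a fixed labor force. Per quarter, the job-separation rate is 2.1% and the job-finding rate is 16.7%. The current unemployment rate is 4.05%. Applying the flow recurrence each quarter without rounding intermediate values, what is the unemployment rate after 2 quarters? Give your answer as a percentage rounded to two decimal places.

With a fixed labor force, u_{t+1} = u_t + s·(1−u_t) − f·u_t = u_t·(1−s−f) + s.
Here 1−s−f = 0.812 and s = 0.021.
u_1 = 0.040500 × 0.812 + 0.021 = 0.053886.
u_2 = 0.053886 × 0.812 + 0.021 = 0.064755.

Unemployment rate after two quarters ≈ 6.48%.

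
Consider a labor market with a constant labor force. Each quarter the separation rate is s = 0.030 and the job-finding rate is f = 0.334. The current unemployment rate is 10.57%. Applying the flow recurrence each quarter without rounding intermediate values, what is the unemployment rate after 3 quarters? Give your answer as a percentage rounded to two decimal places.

Unemployment rate after three quarters ≈ 8.84%.

With a fixed labor force, u_{t+1} = u_t + s·(1−u_t) − f·u_t = u_t·(1−s−f) + s.
Here 1−s−f = 0.636 and s = 0.030.
u_1 = 0.105700 × 0.636 + 0.030 = 0.097225.
u_2 = 0.097225 × 0.636 + 0.030 = 0.091835.
u_3 = 0.091835 × 0.636 + 0.030 = 0.088407.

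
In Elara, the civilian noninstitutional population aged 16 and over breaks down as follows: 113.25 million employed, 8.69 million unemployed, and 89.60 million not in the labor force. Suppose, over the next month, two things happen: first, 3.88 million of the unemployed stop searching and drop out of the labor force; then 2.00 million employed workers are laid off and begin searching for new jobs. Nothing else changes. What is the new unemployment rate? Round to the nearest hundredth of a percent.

Initially, labor force = 113.25 + 8.69 = 121.94 million, so u = 8.69/121.94 = 7.13%.
After the first change, unemployed and labor force both fall by 3.88 → E = 113.25, U = 4.81, labor force = 118.06 million.
After the second change, employed falls and unemployed rises by 2.00; labor force unchanged → E = 111.25, U = 6.81, labor force = 118.06 million.
New unemployment rate = 6.81 / 118.06 = 5.77%.

New unemployment rate ≈ 5.77%.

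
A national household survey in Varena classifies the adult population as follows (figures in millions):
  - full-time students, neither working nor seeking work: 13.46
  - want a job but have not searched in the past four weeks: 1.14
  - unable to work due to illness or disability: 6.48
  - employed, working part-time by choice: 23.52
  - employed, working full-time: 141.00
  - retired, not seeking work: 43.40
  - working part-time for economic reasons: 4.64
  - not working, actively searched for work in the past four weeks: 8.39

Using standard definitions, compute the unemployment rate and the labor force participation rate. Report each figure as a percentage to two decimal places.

Employed = 23.52 + 141.00 + 4.64 = 169.16 million (anyone who worked, including part-time for economic reasons, counts as employed).
Unemployed = 8.39 million.
Labor force = 169.16 + 8.39 = 177.55 million.
Not in labor force = 13.46 + 1.14 + 6.48 + 43.40 = 64.48 million (those not working and not actively searching are outside the labor force — including those who want a job but have given up searching).
Civilian working-age population = 177.55 + 64.48 = 242.03 million.
Unemployment rate = 8.39 / 177.55 = 4.73%.
Labor force participation rate = 177.55 / 242.03 = 73.36%.

Unemployment rate ≈ 4.73%; labor force participation rate ≈ 73.36%.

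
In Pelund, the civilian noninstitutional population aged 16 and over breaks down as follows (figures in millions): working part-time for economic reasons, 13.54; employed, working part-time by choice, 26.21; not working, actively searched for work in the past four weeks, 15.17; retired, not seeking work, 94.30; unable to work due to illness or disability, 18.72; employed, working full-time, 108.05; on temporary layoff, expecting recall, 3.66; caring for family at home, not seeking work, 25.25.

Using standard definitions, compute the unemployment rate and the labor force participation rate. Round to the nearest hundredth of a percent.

Employed = 13.54 + 26.21 + 108.05 = 147.80 million (anyone who worked, including part-time for economic reasons, counts as employed).
Unemployed = 15.17 + 3.66 = 18.83 million (jobless and actively searching, or on temporary layoff).
Labor force = 147.80 + 18.83 = 166.63 million.
Not in labor force = 94.30 + 18.72 + 25.25 = 138.27 million (those not working and not actively searching are outside the labor force).
Civilian working-age population = 166.63 + 138.27 = 304.90 million.
Unemployment rate = 18.83 / 166.63 = 11.30%.
Labor force participation rate = 166.63 / 304.90 = 54.65%.

Unemployment rate ≈ 11.30%; labor force participation rate ≈ 54.65%.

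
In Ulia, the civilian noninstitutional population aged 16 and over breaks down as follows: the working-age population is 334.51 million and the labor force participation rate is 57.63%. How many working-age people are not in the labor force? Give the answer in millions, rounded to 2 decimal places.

Share not in the labor force = 1 − 0.5763 = 0.4237.
Not in labor force = 0.4237 × 334.51 ≈ 141.73 million.

About 141.73 million are not in the labor force.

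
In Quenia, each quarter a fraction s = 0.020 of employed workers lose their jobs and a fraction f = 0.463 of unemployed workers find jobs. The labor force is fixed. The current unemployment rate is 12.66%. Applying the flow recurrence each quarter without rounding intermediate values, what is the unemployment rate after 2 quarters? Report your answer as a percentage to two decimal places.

Unemployment rate after two quarters ≈ 6.42%.

With a fixed labor force, u_{t+1} = u_t + s·(1−u_t) − f·u_t = u_t·(1−s−f) + s.
Here 1−s−f = 0.517 and s = 0.020.
u_1 = 0.126600 × 0.517 + 0.020 = 0.085452.
u_2 = 0.085452 × 0.517 + 0.020 = 0.064179.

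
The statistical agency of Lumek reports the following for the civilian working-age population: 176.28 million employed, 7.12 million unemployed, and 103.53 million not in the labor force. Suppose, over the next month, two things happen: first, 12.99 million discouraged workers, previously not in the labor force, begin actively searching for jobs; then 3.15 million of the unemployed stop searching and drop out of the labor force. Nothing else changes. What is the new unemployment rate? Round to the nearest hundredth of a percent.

New unemployment rate ≈ 8.78%.

Initially, labor force = 176.28 + 7.12 = 183.40 million, so u = 7.12/183.40 = 3.88%.
After the first change, unemployed and labor force both rise by 12.99 → E = 176.28, U = 20.11, labor force = 196.39 million.
After the second change, unemployed and labor force both fall by 3.15 → E = 176.28, U = 16.96, labor force = 193.24 million.
New unemployment rate = 16.96 / 193.24 = 8.78%.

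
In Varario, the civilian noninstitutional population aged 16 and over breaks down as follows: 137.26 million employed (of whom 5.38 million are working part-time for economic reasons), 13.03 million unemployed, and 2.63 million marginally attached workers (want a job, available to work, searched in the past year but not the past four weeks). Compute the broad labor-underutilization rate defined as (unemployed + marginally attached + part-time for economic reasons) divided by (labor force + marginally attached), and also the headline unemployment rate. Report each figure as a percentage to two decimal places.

Broad underutilization rate ≈ 13.76%; headline unemployment rate ≈ 8.67%.

Labor force = 137.26 + 13.03 = 150.29 million.
Numerator = 13.03 + 2.63 + 5.38 = 21.04 million.
Denominator = 150.29 + 2.63 = 152.92 million.
Broad rate = 21.04 / 152.92 = 13.76%.
Headline unemployment rate = 13.03 / 150.29 = 8.67%.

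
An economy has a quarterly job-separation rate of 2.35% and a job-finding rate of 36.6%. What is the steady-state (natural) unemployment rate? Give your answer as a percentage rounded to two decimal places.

Steady-state unemployment rate ≈ 6.03%.

At steady state the flows balance: s·E = f·U, so U/(E+U) = s/(s+f).
u* = 2.35 / (2.35 + 36.6) = 2.35 / 38.95 = 6.03%.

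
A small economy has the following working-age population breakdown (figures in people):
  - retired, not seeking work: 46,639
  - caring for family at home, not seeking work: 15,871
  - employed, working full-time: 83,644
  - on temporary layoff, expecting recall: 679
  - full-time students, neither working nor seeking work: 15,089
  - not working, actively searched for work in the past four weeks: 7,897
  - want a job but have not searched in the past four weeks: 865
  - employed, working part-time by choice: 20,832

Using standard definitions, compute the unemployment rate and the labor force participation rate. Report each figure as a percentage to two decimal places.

Unemployment rate ≈ 7.59%; labor force participation rate ≈ 59.03%.

Employed = 83,644 + 20,832 = 104,476.
Unemployed = 679 + 7,897 = 8,576 (jobless and actively searching, or on temporary layoff).
Labor force = 104,476 + 8,576 = 113,052.
Not in labor force = 46,639 + 15,871 + 15,089 + 865 = 78,464 (those not working and not actively searching are outside the labor force — including those who want a job but have given up searching).
Civilian working-age population = 113,052 + 78,464 = 191,516.
Unemployment rate = 8,576 / 113,052 = 7.59%.
Labor force participation rate = 113,052 / 191,516 = 59.03%.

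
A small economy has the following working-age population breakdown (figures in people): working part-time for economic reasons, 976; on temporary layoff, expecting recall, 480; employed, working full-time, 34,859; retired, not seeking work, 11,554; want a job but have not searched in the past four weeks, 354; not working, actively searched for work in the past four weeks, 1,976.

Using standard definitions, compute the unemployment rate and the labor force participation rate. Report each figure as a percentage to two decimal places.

Employed = 976 + 34,859 = 35,835 (anyone who worked, including part-time for economic reasons, counts as employed).
Unemployed = 480 + 1,976 = 2,456 (jobless and actively searching, or on temporary layoff).
Labor force = 35,835 + 2,456 = 38,291.
Not in labor force = 11,554 + 354 = 11,908 (those not working and not actively searching are outside the labor force — including those who want a job but have given up searching).
Civilian working-age population = 38,291 + 11,908 = 50,199.
Unemployment rate = 2,456 / 38,291 = 6.41%.
Labor force participation rate = 38,291 / 50,199 = 76.28%.

Unemployment rate ≈ 6.41%; labor force participation rate ≈ 76.28%.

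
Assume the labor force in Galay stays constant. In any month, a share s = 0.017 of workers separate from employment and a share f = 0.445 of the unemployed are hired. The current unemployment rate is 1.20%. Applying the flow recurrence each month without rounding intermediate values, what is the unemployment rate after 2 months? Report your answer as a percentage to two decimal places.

With a fixed labor force, u_{t+1} = u_t + s·(1−u_t) − f·u_t = u_t·(1−s−f) + s.
Here 1−s−f = 0.538 and s = 0.017.
u_1 = 0.012000 × 0.538 + 0.017 = 0.023456.
u_2 = 0.023456 × 0.538 + 0.017 = 0.029619.

Unemployment rate after two months ≈ 2.96%.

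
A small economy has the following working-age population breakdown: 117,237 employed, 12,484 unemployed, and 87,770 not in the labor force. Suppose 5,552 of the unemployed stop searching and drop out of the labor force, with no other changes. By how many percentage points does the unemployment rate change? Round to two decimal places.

Initially, labor force = 117,237 + 12,484 = 129,721, so u = 12,484/129,721 = 9.62%.
After the change, unemployed and labor force both fall by 5,552 → E = 117,237, U = 6,932, labor force = 124,169.
New unemployment rate = 6,932 / 124,169 = 5.58%.
Change = 5.58% − 9.62% = −4.04 percentage points.

The unemployment rate changes by −4.04 percentage points.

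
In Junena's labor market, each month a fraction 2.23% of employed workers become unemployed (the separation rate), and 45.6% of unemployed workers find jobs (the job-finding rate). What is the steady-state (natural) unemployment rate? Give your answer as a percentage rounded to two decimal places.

Steady-state unemployment rate ≈ 4.66%.

At steady state the flows balance: s·E = f·U, so U/(E+U) = s/(s+f).
u* = 2.23 / (2.23 + 45.6) = 2.23 / 47.83 = 4.66%.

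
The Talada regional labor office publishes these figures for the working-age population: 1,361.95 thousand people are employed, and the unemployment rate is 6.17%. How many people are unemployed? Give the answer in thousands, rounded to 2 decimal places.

Let U be the number unemployed. The labor force is E + U, and U/(E+U) = 0.0617.
So U = 0.0617 × 1,361.95 / (1 − 0.0617) = 84.0323 / 0.9383 ≈ 89.56 thousand.

About 89.56 thousand are unemployed.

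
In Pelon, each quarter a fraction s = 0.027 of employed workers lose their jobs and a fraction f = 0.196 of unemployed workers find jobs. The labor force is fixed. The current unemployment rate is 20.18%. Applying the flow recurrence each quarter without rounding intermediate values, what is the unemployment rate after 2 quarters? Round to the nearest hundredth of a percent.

With a fixed labor force, u_{t+1} = u_t + s·(1−u_t) − f·u_t = u_t·(1−s−f) + s.
Here 1−s−f = 0.777 and s = 0.027.
u_1 = 0.201800 × 0.777 + 0.027 = 0.183799.
u_2 = 0.183799 × 0.777 + 0.027 = 0.169812.

Unemployment rate after two quarters ≈ 16.98%.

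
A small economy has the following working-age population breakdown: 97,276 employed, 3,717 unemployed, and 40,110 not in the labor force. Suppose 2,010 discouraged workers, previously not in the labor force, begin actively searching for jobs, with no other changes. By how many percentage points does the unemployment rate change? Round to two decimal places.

Initially, labor force = 97,276 + 3,717 = 100,993, so u = 3,717/100,993 = 3.68%.
After the change, unemployed and labor force both rise by 2,010 → E = 97,276, U = 5,727, labor force = 103,003.
New unemployment rate = 5,727 / 103,003 = 5.56%.
Change = 5.56% − 3.68% = +1.88 percentage points.

The unemployment rate changes by +1.88 percentage points.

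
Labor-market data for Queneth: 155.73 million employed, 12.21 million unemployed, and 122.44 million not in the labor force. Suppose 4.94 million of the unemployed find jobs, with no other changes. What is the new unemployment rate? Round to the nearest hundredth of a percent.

New unemployment rate ≈ 4.33%.

Initially, labor force = 155.73 + 12.21 = 167.94 million, so u = 12.21/167.94 = 7.27%.
After the change, unemployed falls and employed rises by 4.94; labor force unchanged → E = 160.67, U = 7.27, labor force = 167.94 million.
New unemployment rate = 7.27 / 167.94 = 4.33%.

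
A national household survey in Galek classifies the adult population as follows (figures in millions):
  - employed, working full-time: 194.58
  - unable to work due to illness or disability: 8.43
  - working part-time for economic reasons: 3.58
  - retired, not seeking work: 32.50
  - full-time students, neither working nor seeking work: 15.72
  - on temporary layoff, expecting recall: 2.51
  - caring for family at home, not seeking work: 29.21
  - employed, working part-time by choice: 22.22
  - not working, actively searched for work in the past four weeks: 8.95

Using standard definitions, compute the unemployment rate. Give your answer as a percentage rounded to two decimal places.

Employed = 194.58 + 3.58 + 22.22 = 220.38 million (anyone who worked, including part-time for economic reasons, counts as employed).
Unemployed = 2.51 + 8.95 = 11.46 million (jobless and actively searching, or on temporary layoff).
Labor force = 220.38 + 11.46 = 231.84 million.
Unemployment rate = 11.46 / 231.84 = 4.94%.

Unemployment rate ≈ 4.94%.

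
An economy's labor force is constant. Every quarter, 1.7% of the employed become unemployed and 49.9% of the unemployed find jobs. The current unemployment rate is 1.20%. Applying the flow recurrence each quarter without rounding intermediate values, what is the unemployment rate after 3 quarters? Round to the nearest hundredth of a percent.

Unemployment rate after three quarters ≈ 3.06%.

With a fixed labor force, u_{t+1} = u_t + s·(1−u_t) − f·u_t = u_t·(1−s−f) + s.
Here 1−s−f = 0.484 and s = 0.017.
u_1 = 0.012000 × 0.484 + 0.017 = 0.022808.
u_2 = 0.022808 × 0.484 + 0.017 = 0.028039.
u_3 = 0.028039 × 0.484 + 0.017 = 0.030571.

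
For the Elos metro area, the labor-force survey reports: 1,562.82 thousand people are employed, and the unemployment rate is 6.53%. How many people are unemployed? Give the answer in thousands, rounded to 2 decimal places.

About 109.18 thousand are unemployed.

Let U be the number unemployed. The labor force is E + U, and U/(E+U) = 0.0653.
So U = 0.0653 × 1,562.82 / (1 − 0.0653) = 102.0521 / 0.9347 ≈ 109.18 thousand.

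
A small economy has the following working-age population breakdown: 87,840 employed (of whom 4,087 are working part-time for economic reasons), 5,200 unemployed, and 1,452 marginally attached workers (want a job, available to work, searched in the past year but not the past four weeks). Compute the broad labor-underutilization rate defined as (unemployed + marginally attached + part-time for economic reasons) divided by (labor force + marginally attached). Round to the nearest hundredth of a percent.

Broad underutilization rate ≈ 11.36%.

Labor force = 87,840 + 5,200 = 93,040.
Numerator = 5,200 + 1,452 + 4,087 = 10,739.
Denominator = 93,040 + 1,452 = 94,492.
Broad rate = 10,739 / 94,492 = 11.36%.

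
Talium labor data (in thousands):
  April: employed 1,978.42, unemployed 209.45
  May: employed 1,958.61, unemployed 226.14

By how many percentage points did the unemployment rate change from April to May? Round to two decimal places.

The unemployment rate changed by +0.78 percentage points.

April: labor force = 1,978.42 + 209.45 = 2,187.87; u = 209.45/2,187.87 = 9.57%.
May: labor force = 1,958.61 + 226.14 = 2,184.75; u = 226.14/2,184.75 = 10.35%.
Change = 10.35% − 9.57% = +0.78 pp.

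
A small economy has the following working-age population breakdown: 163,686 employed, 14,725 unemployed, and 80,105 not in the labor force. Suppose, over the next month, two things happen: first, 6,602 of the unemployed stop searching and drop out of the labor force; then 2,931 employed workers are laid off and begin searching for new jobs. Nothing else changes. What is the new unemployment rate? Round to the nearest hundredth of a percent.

Initially, labor force = 163,686 + 14,725 = 178,411, so u = 14,725/178,411 = 8.25%.
After the first change, unemployed and labor force both fall by 6,602 → E = 163,686, U = 8,123, labor force = 171,809.
After the second change, employed falls and unemployed rises by 2,931; labor force unchanged → E = 160,755, U = 11,054, labor force = 171,809.
New unemployment rate = 11,054 / 171,809 = 6.43%.

New unemployment rate ≈ 6.43%.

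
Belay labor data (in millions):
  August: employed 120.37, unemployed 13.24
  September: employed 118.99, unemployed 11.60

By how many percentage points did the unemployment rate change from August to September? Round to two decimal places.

The unemployment rate changed by −1.03 percentage points.

August: labor force = 120.37 + 13.24 = 133.61; u = 13.24/133.61 = 9.91%.
September: labor force = 118.99 + 11.60 = 130.59; u = 11.60/130.59 = 8.88%.
Change = 8.88% − 9.91% = −1.03 pp.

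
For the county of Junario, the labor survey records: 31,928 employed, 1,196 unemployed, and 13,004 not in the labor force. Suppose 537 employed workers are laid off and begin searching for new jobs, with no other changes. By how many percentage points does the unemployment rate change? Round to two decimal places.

The unemployment rate changes by +1.62 percentage points.

Initially, labor force = 31,928 + 1,196 = 33,124, so u = 1,196/33,124 = 3.61%.
After the change, employed falls and unemployed rises by 537; labor force unchanged → E = 31,391, U = 1,733, labor force = 33,124.
New unemployment rate = 1,733 / 33,124 = 5.23%.
Change = 5.23% − 3.61% = +1.62 percentage points.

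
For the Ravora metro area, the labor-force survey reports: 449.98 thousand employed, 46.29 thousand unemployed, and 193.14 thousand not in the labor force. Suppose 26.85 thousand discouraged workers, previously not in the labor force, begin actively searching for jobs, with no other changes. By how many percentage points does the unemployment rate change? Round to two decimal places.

Initially, labor force = 449.98 + 46.29 = 496.27 thousand, so u = 46.29/496.27 = 9.33%.
After the change, unemployed and labor force both rise by 26.85 → E = 449.98, U = 73.14, labor force = 523.12 thousand.
New unemployment rate = 73.14 / 523.12 = 13.98%.
Change = 13.98% − 9.33% = +4.65 percentage points.

The unemployment rate changes by +4.65 percentage points.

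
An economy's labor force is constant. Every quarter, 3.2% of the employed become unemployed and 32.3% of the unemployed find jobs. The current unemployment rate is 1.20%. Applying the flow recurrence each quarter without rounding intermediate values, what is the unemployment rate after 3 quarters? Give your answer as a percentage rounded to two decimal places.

Unemployment rate after three quarters ≈ 6.92%.

With a fixed labor force, u_{t+1} = u_t + s·(1−u_t) − f·u_t = u_t·(1−s−f) + s.
Here 1−s−f = 0.645 and s = 0.032.
u_1 = 0.012000 × 0.645 + 0.032 = 0.039740.
u_2 = 0.039740 × 0.645 + 0.032 = 0.057632.
u_3 = 0.057632 × 0.645 + 0.032 = 0.069173.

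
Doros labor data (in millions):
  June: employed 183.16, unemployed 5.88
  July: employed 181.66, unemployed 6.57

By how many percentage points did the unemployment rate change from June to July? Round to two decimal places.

June: labor force = 183.16 + 5.88 = 189.04; u = 5.88/189.04 = 3.11%.
July: labor force = 181.66 + 6.57 = 188.23; u = 6.57/188.23 = 3.49%.
Change = 3.49% − 3.11% = +0.38 pp.

The unemployment rate changed by +0.38 percentage points.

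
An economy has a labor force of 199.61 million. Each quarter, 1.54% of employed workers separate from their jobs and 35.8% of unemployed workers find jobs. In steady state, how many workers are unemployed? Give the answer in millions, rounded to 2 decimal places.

About 8.23 million are unemployed in steady state.

Steady-state unemployment rate u* = s/(s+f) = 1.54/(1.54+35.8) = 0.041243.
Unemployed = u* × labor force = 0.041243 × 199.61 ≈ 8.23 million.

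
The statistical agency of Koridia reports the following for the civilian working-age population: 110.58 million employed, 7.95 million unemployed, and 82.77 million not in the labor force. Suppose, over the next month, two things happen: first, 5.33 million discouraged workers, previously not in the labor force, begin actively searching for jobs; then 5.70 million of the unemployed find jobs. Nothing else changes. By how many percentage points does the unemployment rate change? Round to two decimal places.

The unemployment rate changes by −0.59 percentage points.

Initially, labor force = 110.58 + 7.95 = 118.53 million, so u = 7.95/118.53 = 6.71%.
After the first change, unemployed and labor force both rise by 5.33 → E = 110.58, U = 13.28, labor force = 123.86 million.
After the second change, unemployed falls and employed rises by 5.70; labor force unchanged → E = 116.28, U = 7.58, labor force = 123.86 million.
New unemployment rate = 7.58 / 123.86 = 6.12%.
Change = 6.12% − 6.71% = −0.59 percentage points.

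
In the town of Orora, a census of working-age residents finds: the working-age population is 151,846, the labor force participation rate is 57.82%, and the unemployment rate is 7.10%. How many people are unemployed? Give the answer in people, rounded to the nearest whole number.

About 6,234 are unemployed.

Labor force = 0.5782 × 151,846 = 87,797.
Unemployed = 0.0710 × 87,797 ≈ 6,234.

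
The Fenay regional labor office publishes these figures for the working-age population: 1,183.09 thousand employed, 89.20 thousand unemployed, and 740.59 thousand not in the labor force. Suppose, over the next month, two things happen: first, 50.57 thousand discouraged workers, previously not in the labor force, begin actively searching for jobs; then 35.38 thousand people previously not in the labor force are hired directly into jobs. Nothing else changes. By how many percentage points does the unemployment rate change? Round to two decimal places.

The unemployment rate changes by +3.28 percentage points.

Initially, labor force = 1,183.09 + 89.20 = 1,272.29 thousand, so u = 89.20/1,272.29 = 7.01%.
After the first change, unemployed and labor force both rise by 50.57 → E = 1,183.09, U = 139.77, labor force = 1,322.86 thousand.
After the second change, employed and labor force both rise by 35.38; unemployed unchanged → E = 1,218.47, U = 139.77, labor force = 1,358.24 thousand.
New unemployment rate = 139.77 / 1,358.24 = 10.29%.
Change = 10.29% − 7.01% = +3.28 percentage points.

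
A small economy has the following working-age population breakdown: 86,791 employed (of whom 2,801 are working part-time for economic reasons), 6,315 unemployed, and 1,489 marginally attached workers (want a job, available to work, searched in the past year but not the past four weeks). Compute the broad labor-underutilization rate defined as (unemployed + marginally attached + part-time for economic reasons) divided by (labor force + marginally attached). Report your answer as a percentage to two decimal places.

Labor force = 86,791 + 6,315 = 93,106.
Numerator = 6,315 + 1,489 + 2,801 = 10,605.
Denominator = 93,106 + 1,489 = 94,595.
Broad rate = 10,605 / 94,595 = 11.21%.

Broad underutilization rate ≈ 11.21%.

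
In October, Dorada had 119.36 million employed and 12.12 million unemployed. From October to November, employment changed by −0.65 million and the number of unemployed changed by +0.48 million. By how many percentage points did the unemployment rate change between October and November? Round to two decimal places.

The unemployment rate changed by +0.38 percentage points.

October: labor force = 119.36 + 12.12 = 131.48; u = 12.12/131.48 = 9.22%.
November: labor force = 118.71 + 12.60 = 131.31; u = 12.60/131.31 = 9.60%.
Change = 9.60% − 9.22% = +0.38 pp.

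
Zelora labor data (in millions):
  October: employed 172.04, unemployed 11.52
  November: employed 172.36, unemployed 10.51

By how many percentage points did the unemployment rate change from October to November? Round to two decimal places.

The unemployment rate changed by −0.53 percentage points.

October: labor force = 172.04 + 11.52 = 183.56; u = 11.52/183.56 = 6.28%.
November: labor force = 172.36 + 10.51 = 182.87; u = 10.51/182.87 = 5.75%.
Change = 5.75% − 6.28% = −0.53 pp.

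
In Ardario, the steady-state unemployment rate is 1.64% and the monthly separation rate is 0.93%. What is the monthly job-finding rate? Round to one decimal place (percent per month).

Job-finding rate ≈ 55.8% per month.

From u* = s/(s+f): f = s·(1−u)/u.
f = 0.93 × (1 − 0.0164) / 0.0164 = 0.9147 / 0.0164 ≈ 55.8% per month.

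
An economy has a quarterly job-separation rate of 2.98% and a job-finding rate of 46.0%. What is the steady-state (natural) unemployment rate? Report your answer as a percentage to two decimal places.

At steady state the flows balance: s·E = f·U, so U/(E+U) = s/(s+f).
u* = 2.98 / (2.98 + 46.0) = 2.98 / 48.98 = 6.08%.

Steady-state unemployment rate ≈ 6.08%.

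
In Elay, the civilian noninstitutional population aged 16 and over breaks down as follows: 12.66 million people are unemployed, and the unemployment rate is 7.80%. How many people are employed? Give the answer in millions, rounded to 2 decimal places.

Labor force = U / u = 12.66 / 0.0780 ≈ 162.31 million.
Employed = labor force − unemployed = 162.31 − 12.66 = 149.65 million.

About 149.65 million are employed.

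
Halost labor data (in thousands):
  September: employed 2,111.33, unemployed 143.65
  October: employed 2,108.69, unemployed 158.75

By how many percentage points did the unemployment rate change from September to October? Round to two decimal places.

The unemployment rate changed by +0.63 percentage points.

September: labor force = 2,111.33 + 143.65 = 2,254.98; u = 143.65/2,254.98 = 6.37%.
October: labor force = 2,108.69 + 158.75 = 2,267.44; u = 158.75/2,267.44 = 7.00%.
Change = 7.00% − 6.37% = +0.63 pp.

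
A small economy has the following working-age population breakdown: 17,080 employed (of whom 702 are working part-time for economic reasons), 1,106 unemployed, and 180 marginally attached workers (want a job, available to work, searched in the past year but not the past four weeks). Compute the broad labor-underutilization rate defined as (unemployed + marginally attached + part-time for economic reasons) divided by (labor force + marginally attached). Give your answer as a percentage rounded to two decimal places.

Broad underutilization rate ≈ 10.82%.

Labor force = 17,080 + 1,106 = 18,186.
Numerator = 1,106 + 180 + 702 = 1,988.
Denominator = 18,186 + 180 = 18,366.
Broad rate = 1,988 / 18,366 = 10.82%.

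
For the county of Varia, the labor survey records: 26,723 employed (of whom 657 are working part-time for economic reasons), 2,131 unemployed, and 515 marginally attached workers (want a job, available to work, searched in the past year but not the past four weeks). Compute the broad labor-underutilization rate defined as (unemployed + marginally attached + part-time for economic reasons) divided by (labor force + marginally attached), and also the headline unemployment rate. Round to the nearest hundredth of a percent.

Broad underutilization rate ≈ 11.25%; headline unemployment rate ≈ 7.39%.

Labor force = 26,723 + 2,131 = 28,854.
Numerator = 2,131 + 515 + 657 = 3,303.
Denominator = 28,854 + 515 = 29,369.
Broad rate = 3,303 / 29,369 = 11.25%.
Headline unemployment rate = 2,131 / 28,854 = 7.39%.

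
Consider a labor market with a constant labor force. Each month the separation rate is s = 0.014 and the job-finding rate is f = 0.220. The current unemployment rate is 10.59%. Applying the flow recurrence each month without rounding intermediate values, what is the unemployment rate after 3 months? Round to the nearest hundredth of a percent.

With a fixed labor force, u_{t+1} = u_t + s·(1−u_t) − f·u_t = u_t·(1−s−f) + s.
Here 1−s−f = 0.766 and s = 0.014.
u_1 = 0.105900 × 0.766 + 0.014 = 0.095119.
u_2 = 0.095119 × 0.766 + 0.014 = 0.086861.
u_3 = 0.086861 × 0.766 + 0.014 = 0.080536.

Unemployment rate after three months ≈ 8.05%.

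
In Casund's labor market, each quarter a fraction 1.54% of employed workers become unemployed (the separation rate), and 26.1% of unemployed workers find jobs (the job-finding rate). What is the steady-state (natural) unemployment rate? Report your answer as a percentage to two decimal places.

Steady-state unemployment rate ≈ 5.57%.

At steady state the flows balance: s·E = f·U, so U/(E+U) = s/(s+f).
u* = 1.54 / (1.54 + 26.1) = 1.54 / 27.64 = 5.57%.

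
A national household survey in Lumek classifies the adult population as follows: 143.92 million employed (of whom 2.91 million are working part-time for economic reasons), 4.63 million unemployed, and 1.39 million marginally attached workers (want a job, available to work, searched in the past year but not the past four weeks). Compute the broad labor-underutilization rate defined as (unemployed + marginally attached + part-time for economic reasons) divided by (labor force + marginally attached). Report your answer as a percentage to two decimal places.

Labor force = 143.92 + 4.63 = 148.55 million.
Numerator = 4.63 + 1.39 + 2.91 = 8.93 million.
Denominator = 148.55 + 1.39 = 149.94 million.
Broad rate = 8.93 / 149.94 = 5.96%.

Broad underutilization rate ≈ 5.96%.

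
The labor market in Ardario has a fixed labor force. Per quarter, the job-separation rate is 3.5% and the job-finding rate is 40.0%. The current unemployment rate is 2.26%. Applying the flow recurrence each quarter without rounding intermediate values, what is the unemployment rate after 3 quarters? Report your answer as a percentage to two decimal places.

Unemployment rate after three quarters ≈ 7.00%.

With a fixed labor force, u_{t+1} = u_t + s·(1−u_t) − f·u_t = u_t·(1−s−f) + s.
Here 1−s−f = 0.565 and s = 0.035.
u_1 = 0.022600 × 0.565 + 0.035 = 0.047769.
u_2 = 0.047769 × 0.565 + 0.035 = 0.061989.
u_3 = 0.061989 × 0.565 + 0.035 = 0.070024.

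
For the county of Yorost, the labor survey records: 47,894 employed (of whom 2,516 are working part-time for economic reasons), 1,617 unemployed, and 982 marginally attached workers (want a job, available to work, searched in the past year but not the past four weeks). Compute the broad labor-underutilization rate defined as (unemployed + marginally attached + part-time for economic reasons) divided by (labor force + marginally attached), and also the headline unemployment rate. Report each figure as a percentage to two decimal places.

Labor force = 47,894 + 1,617 = 49,511.
Numerator = 1,617 + 982 + 2,516 = 5,115.
Denominator = 49,511 + 982 = 50,493.
Broad rate = 5,115 / 50,493 = 10.13%.
Headline unemployment rate = 1,617 / 49,511 = 3.27%.

Broad underutilization rate ≈ 10.13%; headline unemployment rate ≈ 3.27%.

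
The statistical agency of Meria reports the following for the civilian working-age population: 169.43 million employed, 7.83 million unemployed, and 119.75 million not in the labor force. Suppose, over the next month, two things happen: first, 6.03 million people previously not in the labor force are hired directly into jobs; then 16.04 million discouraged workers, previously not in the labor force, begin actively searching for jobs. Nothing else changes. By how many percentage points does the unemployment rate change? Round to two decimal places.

The unemployment rate changes by +7.56 percentage points.

Initially, labor force = 169.43 + 7.83 = 177.26 million, so u = 7.83/177.26 = 4.42%.
After the first change, employed and labor force both rise by 6.03; unemployed unchanged → E = 175.46, U = 7.83, labor force = 183.29 million.
After the second change, unemployed and labor force both rise by 16.04 → E = 175.46, U = 23.87, labor force = 199.33 million.
New unemployment rate = 23.87 / 199.33 = 11.98%.
Change = 11.98% − 4.42% = +7.56 percentage points.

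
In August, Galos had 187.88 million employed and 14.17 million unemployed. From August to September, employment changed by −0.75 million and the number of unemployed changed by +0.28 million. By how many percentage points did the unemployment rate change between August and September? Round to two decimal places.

The unemployment rate changed by +0.16 percentage points.

August: labor force = 187.88 + 14.17 = 202.05; u = 14.17/202.05 = 7.01%.
September: labor force = 187.13 + 14.45 = 201.58; u = 14.45/201.58 = 7.17%.
Change = 7.17% − 7.01% = +0.16 pp.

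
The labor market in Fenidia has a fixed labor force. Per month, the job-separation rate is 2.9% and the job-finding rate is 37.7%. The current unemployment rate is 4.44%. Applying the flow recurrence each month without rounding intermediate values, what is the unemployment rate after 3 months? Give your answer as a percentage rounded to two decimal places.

Unemployment rate after three months ≈ 6.58%.

With a fixed labor force, u_{t+1} = u_t + s·(1−u_t) − f·u_t = u_t·(1−s−f) + s.
Here 1−s−f = 0.594 and s = 0.029.
u_1 = 0.044400 × 0.594 + 0.029 = 0.055374.
u_2 = 0.055374 × 0.594 + 0.029 = 0.061892.
u_3 = 0.061892 × 0.594 + 0.029 = 0.065764.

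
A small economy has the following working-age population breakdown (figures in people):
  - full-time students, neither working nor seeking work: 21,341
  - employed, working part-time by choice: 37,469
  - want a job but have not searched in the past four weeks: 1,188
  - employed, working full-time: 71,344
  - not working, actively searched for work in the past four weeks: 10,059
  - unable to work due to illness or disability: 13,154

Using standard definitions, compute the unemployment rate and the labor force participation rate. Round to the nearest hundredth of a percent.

Unemployment rate ≈ 8.46%; labor force participation rate ≈ 76.91%.

Employed = 37,469 + 71,344 = 108,813.
Unemployed = 10,059.
Labor force = 108,813 + 10,059 = 118,872.
Not in labor force = 21,341 + 1,188 + 13,154 = 35,683 (those not working and not actively searching are outside the labor force — including those who want a job but have given up searching).
Civilian working-age population = 118,872 + 35,683 = 154,555.
Unemployment rate = 10,059 / 118,872 = 8.46%.
Labor force participation rate = 118,872 / 154,555 = 76.91%.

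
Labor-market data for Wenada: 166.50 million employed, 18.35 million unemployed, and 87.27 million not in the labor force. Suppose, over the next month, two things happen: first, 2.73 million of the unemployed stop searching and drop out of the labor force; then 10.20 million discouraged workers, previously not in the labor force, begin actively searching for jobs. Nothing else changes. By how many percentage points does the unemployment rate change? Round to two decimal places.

Initially, labor force = 166.50 + 18.35 = 184.85 million, so u = 18.35/184.85 = 9.93%.
After the first change, unemployed and labor force both fall by 2.73 → E = 166.50, U = 15.62, labor force = 182.12 million.
After the second change, unemployed and labor force both rise by 10.20 → E = 166.50, U = 25.82, labor force = 192.32 million.
New unemployment rate = 25.82 / 192.32 = 13.43%.
Change = 13.43% − 9.93% = +3.50 percentage points.

The unemployment rate changes by +3.50 percentage points.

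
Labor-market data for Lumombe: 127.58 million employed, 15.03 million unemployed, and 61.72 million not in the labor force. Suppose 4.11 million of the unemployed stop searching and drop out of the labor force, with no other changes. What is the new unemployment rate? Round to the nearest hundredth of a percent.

Initially, labor force = 127.58 + 15.03 = 142.61 million, so u = 15.03/142.61 = 10.54%.
After the change, unemployed and labor force both fall by 4.11 → E = 127.58, U = 10.92, labor force = 138.50 million.
New unemployment rate = 10.92 / 138.50 = 7.88%.

New unemployment rate ≈ 7.88%.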